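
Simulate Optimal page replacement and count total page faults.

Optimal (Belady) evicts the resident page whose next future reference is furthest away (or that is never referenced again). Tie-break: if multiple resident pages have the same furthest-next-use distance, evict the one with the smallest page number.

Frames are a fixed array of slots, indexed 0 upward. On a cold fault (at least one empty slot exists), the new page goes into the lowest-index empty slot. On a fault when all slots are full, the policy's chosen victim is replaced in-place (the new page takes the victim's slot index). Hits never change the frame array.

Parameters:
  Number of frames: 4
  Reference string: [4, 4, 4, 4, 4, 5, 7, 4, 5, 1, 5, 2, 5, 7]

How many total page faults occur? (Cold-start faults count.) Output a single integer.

Step 0: ref 4 → FAULT, frames=[4,-,-,-]
Step 1: ref 4 → HIT, frames=[4,-,-,-]
Step 2: ref 4 → HIT, frames=[4,-,-,-]
Step 3: ref 4 → HIT, frames=[4,-,-,-]
Step 4: ref 4 → HIT, frames=[4,-,-,-]
Step 5: ref 5 → FAULT, frames=[4,5,-,-]
Step 6: ref 7 → FAULT, frames=[4,5,7,-]
Step 7: ref 4 → HIT, frames=[4,5,7,-]
Step 8: ref 5 → HIT, frames=[4,5,7,-]
Step 9: ref 1 → FAULT, frames=[4,5,7,1]
Step 10: ref 5 → HIT, frames=[4,5,7,1]
Step 11: ref 2 → FAULT (evict 1), frames=[4,5,7,2]
Step 12: ref 5 → HIT, frames=[4,5,7,2]
Step 13: ref 7 → HIT, frames=[4,5,7,2]
Total faults: 5

Answer: 5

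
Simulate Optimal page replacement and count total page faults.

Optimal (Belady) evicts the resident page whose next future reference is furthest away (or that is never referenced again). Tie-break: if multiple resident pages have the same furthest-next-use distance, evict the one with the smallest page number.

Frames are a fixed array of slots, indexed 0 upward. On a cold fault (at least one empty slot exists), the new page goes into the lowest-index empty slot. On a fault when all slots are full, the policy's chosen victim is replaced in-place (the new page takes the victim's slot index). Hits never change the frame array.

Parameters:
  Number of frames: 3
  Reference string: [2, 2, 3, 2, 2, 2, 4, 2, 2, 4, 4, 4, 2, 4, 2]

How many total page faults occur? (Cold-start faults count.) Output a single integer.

Step 0: ref 2 → FAULT, frames=[2,-,-]
Step 1: ref 2 → HIT, frames=[2,-,-]
Step 2: ref 3 → FAULT, frames=[2,3,-]
Step 3: ref 2 → HIT, frames=[2,3,-]
Step 4: ref 2 → HIT, frames=[2,3,-]
Step 5: ref 2 → HIT, frames=[2,3,-]
Step 6: ref 4 → FAULT, frames=[2,3,4]
Step 7: ref 2 → HIT, frames=[2,3,4]
Step 8: ref 2 → HIT, frames=[2,3,4]
Step 9: ref 4 → HIT, frames=[2,3,4]
Step 10: ref 4 → HIT, frames=[2,3,4]
Step 11: ref 4 → HIT, frames=[2,3,4]
Step 12: ref 2 → HIT, frames=[2,3,4]
Step 13: ref 4 → HIT, frames=[2,3,4]
Step 14: ref 2 → HIT, frames=[2,3,4]
Total faults: 3

Answer: 3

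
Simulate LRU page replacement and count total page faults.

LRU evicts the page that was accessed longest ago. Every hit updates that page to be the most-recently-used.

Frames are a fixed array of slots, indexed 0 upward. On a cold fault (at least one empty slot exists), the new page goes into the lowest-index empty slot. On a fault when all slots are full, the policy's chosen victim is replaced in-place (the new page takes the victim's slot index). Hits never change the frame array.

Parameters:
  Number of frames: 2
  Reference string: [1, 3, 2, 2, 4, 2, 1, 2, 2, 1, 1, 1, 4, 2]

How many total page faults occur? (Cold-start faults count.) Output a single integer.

Answer: 7

Derivation:
Step 0: ref 1 → FAULT, frames=[1,-]
Step 1: ref 3 → FAULT, frames=[1,3]
Step 2: ref 2 → FAULT (evict 1), frames=[2,3]
Step 3: ref 2 → HIT, frames=[2,3]
Step 4: ref 4 → FAULT (evict 3), frames=[2,4]
Step 5: ref 2 → HIT, frames=[2,4]
Step 6: ref 1 → FAULT (evict 4), frames=[2,1]
Step 7: ref 2 → HIT, frames=[2,1]
Step 8: ref 2 → HIT, frames=[2,1]
Step 9: ref 1 → HIT, frames=[2,1]
Step 10: ref 1 → HIT, frames=[2,1]
Step 11: ref 1 → HIT, frames=[2,1]
Step 12: ref 4 → FAULT (evict 2), frames=[4,1]
Step 13: ref 2 → FAULT (evict 1), frames=[4,2]
Total faults: 7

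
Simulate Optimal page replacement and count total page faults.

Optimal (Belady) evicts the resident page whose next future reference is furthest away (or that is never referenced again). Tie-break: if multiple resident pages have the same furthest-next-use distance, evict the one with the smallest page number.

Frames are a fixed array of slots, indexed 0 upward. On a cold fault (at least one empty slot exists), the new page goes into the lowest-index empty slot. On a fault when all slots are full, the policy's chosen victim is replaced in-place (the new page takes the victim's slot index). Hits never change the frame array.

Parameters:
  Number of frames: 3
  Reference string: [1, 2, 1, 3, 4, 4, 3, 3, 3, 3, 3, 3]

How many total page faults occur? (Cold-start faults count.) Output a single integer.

Step 0: ref 1 → FAULT, frames=[1,-,-]
Step 1: ref 2 → FAULT, frames=[1,2,-]
Step 2: ref 1 → HIT, frames=[1,2,-]
Step 3: ref 3 → FAULT, frames=[1,2,3]
Step 4: ref 4 → FAULT (evict 1), frames=[4,2,3]
Step 5: ref 4 → HIT, frames=[4,2,3]
Step 6: ref 3 → HIT, frames=[4,2,3]
Step 7: ref 3 → HIT, frames=[4,2,3]
Step 8: ref 3 → HIT, frames=[4,2,3]
Step 9: ref 3 → HIT, frames=[4,2,3]
Step 10: ref 3 → HIT, frames=[4,2,3]
Step 11: ref 3 → HIT, frames=[4,2,3]
Total faults: 4

Answer: 4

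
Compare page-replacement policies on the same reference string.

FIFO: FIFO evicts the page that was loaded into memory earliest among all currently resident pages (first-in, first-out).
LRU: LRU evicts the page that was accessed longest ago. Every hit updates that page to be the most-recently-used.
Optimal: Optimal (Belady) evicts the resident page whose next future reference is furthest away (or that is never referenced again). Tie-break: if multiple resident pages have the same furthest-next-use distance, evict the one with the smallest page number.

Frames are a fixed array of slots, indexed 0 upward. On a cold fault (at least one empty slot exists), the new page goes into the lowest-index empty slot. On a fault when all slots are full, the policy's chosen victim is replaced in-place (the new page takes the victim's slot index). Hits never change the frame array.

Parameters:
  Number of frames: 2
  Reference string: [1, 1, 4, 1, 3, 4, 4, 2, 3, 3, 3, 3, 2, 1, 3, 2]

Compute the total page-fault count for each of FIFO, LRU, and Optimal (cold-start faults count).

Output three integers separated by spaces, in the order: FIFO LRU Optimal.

Answer: 7 9 6

Derivation:
--- FIFO ---
  step 0: ref 1 -> FAULT, frames=[1,-] (faults so far: 1)
  step 1: ref 1 -> HIT, frames=[1,-] (faults so far: 1)
  step 2: ref 4 -> FAULT, frames=[1,4] (faults so far: 2)
  step 3: ref 1 -> HIT, frames=[1,4] (faults so far: 2)
  step 4: ref 3 -> FAULT, evict 1, frames=[3,4] (faults so far: 3)
  step 5: ref 4 -> HIT, frames=[3,4] (faults so far: 3)
  step 6: ref 4 -> HIT, frames=[3,4] (faults so far: 3)
  step 7: ref 2 -> FAULT, evict 4, frames=[3,2] (faults so far: 4)
  step 8: ref 3 -> HIT, frames=[3,2] (faults so far: 4)
  step 9: ref 3 -> HIT, frames=[3,2] (faults so far: 4)
  step 10: ref 3 -> HIT, frames=[3,2] (faults so far: 4)
  step 11: ref 3 -> HIT, frames=[3,2] (faults so far: 4)
  step 12: ref 2 -> HIT, frames=[3,2] (faults so far: 4)
  step 13: ref 1 -> FAULT, evict 3, frames=[1,2] (faults so far: 5)
  step 14: ref 3 -> FAULT, evict 2, frames=[1,3] (faults so far: 6)
  step 15: ref 2 -> FAULT, evict 1, frames=[2,3] (faults so far: 7)
  FIFO total faults: 7
--- LRU ---
  step 0: ref 1 -> FAULT, frames=[1,-] (faults so far: 1)
  step 1: ref 1 -> HIT, frames=[1,-] (faults so far: 1)
  step 2: ref 4 -> FAULT, frames=[1,4] (faults so far: 2)
  step 3: ref 1 -> HIT, frames=[1,4] (faults so far: 2)
  step 4: ref 3 -> FAULT, evict 4, frames=[1,3] (faults so far: 3)
  step 5: ref 4 -> FAULT, evict 1, frames=[4,3] (faults so far: 4)
  step 6: ref 4 -> HIT, frames=[4,3] (faults so far: 4)
  step 7: ref 2 -> FAULT, evict 3, frames=[4,2] (faults so far: 5)
  step 8: ref 3 -> FAULT, evict 4, frames=[3,2] (faults so far: 6)
  step 9: ref 3 -> HIT, frames=[3,2] (faults so far: 6)
  step 10: ref 3 -> HIT, frames=[3,2] (faults so far: 6)
  step 11: ref 3 -> HIT, frames=[3,2] (faults so far: 6)
  step 12: ref 2 -> HIT, frames=[3,2] (faults so far: 6)
  step 13: ref 1 -> FAULT, evict 3, frames=[1,2] (faults so far: 7)
  step 14: ref 3 -> FAULT, evict 2, frames=[1,3] (faults so far: 8)
  step 15: ref 2 -> FAULT, evict 1, frames=[2,3] (faults so far: 9)
  LRU total faults: 9
--- Optimal ---
  step 0: ref 1 -> FAULT, frames=[1,-] (faults so far: 1)
  step 1: ref 1 -> HIT, frames=[1,-] (faults so far: 1)
  step 2: ref 4 -> FAULT, frames=[1,4] (faults so far: 2)
  step 3: ref 1 -> HIT, frames=[1,4] (faults so far: 2)
  step 4: ref 3 -> FAULT, evict 1, frames=[3,4] (faults so far: 3)
  step 5: ref 4 -> HIT, frames=[3,4] (faults so far: 3)
  step 6: ref 4 -> HIT, frames=[3,4] (faults so far: 3)
  step 7: ref 2 -> FAULT, evict 4, frames=[3,2] (faults so far: 4)
  step 8: ref 3 -> HIT, frames=[3,2] (faults so far: 4)
  step 9: ref 3 -> HIT, frames=[3,2] (faults so far: 4)
  step 10: ref 3 -> HIT, frames=[3,2] (faults so far: 4)
  step 11: ref 3 -> HIT, frames=[3,2] (faults so far: 4)
  step 12: ref 2 -> HIT, frames=[3,2] (faults so far: 4)
  step 13: ref 1 -> FAULT, evict 2, frames=[3,1] (faults so far: 5)
  step 14: ref 3 -> HIT, frames=[3,1] (faults so far: 5)
  step 15: ref 2 -> FAULT, evict 1, frames=[3,2] (faults so far: 6)
  Optimal total faults: 6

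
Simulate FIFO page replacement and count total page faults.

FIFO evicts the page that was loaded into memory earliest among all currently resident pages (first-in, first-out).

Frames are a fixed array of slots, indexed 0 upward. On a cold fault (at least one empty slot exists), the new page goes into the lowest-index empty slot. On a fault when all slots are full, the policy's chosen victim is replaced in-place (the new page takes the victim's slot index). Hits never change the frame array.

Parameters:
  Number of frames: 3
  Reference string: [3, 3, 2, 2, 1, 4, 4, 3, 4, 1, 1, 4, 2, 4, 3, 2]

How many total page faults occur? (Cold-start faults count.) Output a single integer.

Answer: 6

Derivation:
Step 0: ref 3 → FAULT, frames=[3,-,-]
Step 1: ref 3 → HIT, frames=[3,-,-]
Step 2: ref 2 → FAULT, frames=[3,2,-]
Step 3: ref 2 → HIT, frames=[3,2,-]
Step 4: ref 1 → FAULT, frames=[3,2,1]
Step 5: ref 4 → FAULT (evict 3), frames=[4,2,1]
Step 6: ref 4 → HIT, frames=[4,2,1]
Step 7: ref 3 → FAULT (evict 2), frames=[4,3,1]
Step 8: ref 4 → HIT, frames=[4,3,1]
Step 9: ref 1 → HIT, frames=[4,3,1]
Step 10: ref 1 → HIT, frames=[4,3,1]
Step 11: ref 4 → HIT, frames=[4,3,1]
Step 12: ref 2 → FAULT (evict 1), frames=[4,3,2]
Step 13: ref 4 → HIT, frames=[4,3,2]
Step 14: ref 3 → HIT, frames=[4,3,2]
Step 15: ref 2 → HIT, frames=[4,3,2]
Total faults: 6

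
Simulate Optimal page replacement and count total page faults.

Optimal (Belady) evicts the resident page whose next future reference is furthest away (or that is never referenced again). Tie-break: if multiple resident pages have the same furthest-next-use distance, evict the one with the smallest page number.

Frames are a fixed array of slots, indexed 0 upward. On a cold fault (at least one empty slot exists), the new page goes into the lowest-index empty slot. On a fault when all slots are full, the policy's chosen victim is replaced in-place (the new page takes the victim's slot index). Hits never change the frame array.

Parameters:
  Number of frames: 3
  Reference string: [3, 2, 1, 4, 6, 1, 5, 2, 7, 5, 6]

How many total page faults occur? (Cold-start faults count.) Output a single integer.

Answer: 7

Derivation:
Step 0: ref 3 → FAULT, frames=[3,-,-]
Step 1: ref 2 → FAULT, frames=[3,2,-]
Step 2: ref 1 → FAULT, frames=[3,2,1]
Step 3: ref 4 → FAULT (evict 3), frames=[4,2,1]
Step 4: ref 6 → FAULT (evict 4), frames=[6,2,1]
Step 5: ref 1 → HIT, frames=[6,2,1]
Step 6: ref 5 → FAULT (evict 1), frames=[6,2,5]
Step 7: ref 2 → HIT, frames=[6,2,5]
Step 8: ref 7 → FAULT (evict 2), frames=[6,7,5]
Step 9: ref 5 → HIT, frames=[6,7,5]
Step 10: ref 6 → HIT, frames=[6,7,5]
Total faults: 7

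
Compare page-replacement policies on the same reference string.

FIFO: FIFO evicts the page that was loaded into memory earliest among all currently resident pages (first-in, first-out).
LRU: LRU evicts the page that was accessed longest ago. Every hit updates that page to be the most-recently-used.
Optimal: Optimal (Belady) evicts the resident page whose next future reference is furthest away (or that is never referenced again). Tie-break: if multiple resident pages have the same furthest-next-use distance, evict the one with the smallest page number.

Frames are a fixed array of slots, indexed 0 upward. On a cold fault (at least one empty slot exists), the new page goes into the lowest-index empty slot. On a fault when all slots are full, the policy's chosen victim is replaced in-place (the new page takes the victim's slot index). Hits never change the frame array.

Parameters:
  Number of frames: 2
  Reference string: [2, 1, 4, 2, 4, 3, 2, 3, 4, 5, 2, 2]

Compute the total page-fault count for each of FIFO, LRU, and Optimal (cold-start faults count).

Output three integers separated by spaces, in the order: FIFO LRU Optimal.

Answer: 8 9 6

Derivation:
--- FIFO ---
  step 0: ref 2 -> FAULT, frames=[2,-] (faults so far: 1)
  step 1: ref 1 -> FAULT, frames=[2,1] (faults so far: 2)
  step 2: ref 4 -> FAULT, evict 2, frames=[4,1] (faults so far: 3)
  step 3: ref 2 -> FAULT, evict 1, frames=[4,2] (faults so far: 4)
  step 4: ref 4 -> HIT, frames=[4,2] (faults so far: 4)
  step 5: ref 3 -> FAULT, evict 4, frames=[3,2] (faults so far: 5)
  step 6: ref 2 -> HIT, frames=[3,2] (faults so far: 5)
  step 7: ref 3 -> HIT, frames=[3,2] (faults so far: 5)
  step 8: ref 4 -> FAULT, evict 2, frames=[3,4] (faults so far: 6)
  step 9: ref 5 -> FAULT, evict 3, frames=[5,4] (faults so far: 7)
  step 10: ref 2 -> FAULT, evict 4, frames=[5,2] (faults so far: 8)
  step 11: ref 2 -> HIT, frames=[5,2] (faults so far: 8)
  FIFO total faults: 8
--- LRU ---
  step 0: ref 2 -> FAULT, frames=[2,-] (faults so far: 1)
  step 1: ref 1 -> FAULT, frames=[2,1] (faults so far: 2)
  step 2: ref 4 -> FAULT, evict 2, frames=[4,1] (faults so far: 3)
  step 3: ref 2 -> FAULT, evict 1, frames=[4,2] (faults so far: 4)
  step 4: ref 4 -> HIT, frames=[4,2] (faults so far: 4)
  step 5: ref 3 -> FAULT, evict 2, frames=[4,3] (faults so far: 5)
  step 6: ref 2 -> FAULT, evict 4, frames=[2,3] (faults so far: 6)
  step 7: ref 3 -> HIT, frames=[2,3] (faults so far: 6)
  step 8: ref 4 -> FAULT, evict 2, frames=[4,3] (faults so far: 7)
  step 9: ref 5 -> FAULT, evict 3, frames=[4,5] (faults so far: 8)
  step 10: ref 2 -> FAULT, evict 4, frames=[2,5] (faults so far: 9)
  step 11: ref 2 -> HIT, frames=[2,5] (faults so far: 9)
  LRU total faults: 9
--- Optimal ---
  step 0: ref 2 -> FAULT, frames=[2,-] (faults so far: 1)
  step 1: ref 1 -> FAULT, frames=[2,1] (faults so far: 2)
  step 2: ref 4 -> FAULT, evict 1, frames=[2,4] (faults so far: 3)
  step 3: ref 2 -> HIT, frames=[2,4] (faults so far: 3)
  step 4: ref 4 -> HIT, frames=[2,4] (faults so far: 3)
  step 5: ref 3 -> FAULT, evict 4, frames=[2,3] (faults so far: 4)
  step 6: ref 2 -> HIT, frames=[2,3] (faults so far: 4)
  step 7: ref 3 -> HIT, frames=[2,3] (faults so far: 4)
  step 8: ref 4 -> FAULT, evict 3, frames=[2,4] (faults so far: 5)
  step 9: ref 5 -> FAULT, evict 4, frames=[2,5] (faults so far: 6)
  step 10: ref 2 -> HIT, frames=[2,5] (faults so far: 6)
  step 11: ref 2 -> HIT, frames=[2,5] (faults so far: 6)
  Optimal total faults: 6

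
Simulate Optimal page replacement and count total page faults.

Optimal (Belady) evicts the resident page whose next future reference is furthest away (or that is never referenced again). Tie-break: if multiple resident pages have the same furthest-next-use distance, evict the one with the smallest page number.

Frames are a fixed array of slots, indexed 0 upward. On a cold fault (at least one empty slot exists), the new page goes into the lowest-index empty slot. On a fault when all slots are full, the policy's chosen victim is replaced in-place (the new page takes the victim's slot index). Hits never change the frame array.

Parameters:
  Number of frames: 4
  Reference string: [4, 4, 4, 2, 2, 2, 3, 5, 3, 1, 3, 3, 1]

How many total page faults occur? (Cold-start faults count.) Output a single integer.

Answer: 5

Derivation:
Step 0: ref 4 → FAULT, frames=[4,-,-,-]
Step 1: ref 4 → HIT, frames=[4,-,-,-]
Step 2: ref 4 → HIT, frames=[4,-,-,-]
Step 3: ref 2 → FAULT, frames=[4,2,-,-]
Step 4: ref 2 → HIT, frames=[4,2,-,-]
Step 5: ref 2 → HIT, frames=[4,2,-,-]
Step 6: ref 3 → FAULT, frames=[4,2,3,-]
Step 7: ref 5 → FAULT, frames=[4,2,3,5]
Step 8: ref 3 → HIT, frames=[4,2,3,5]
Step 9: ref 1 → FAULT (evict 2), frames=[4,1,3,5]
Step 10: ref 3 → HIT, frames=[4,1,3,5]
Step 11: ref 3 → HIT, frames=[4,1,3,5]
Step 12: ref 1 → HIT, frames=[4,1,3,5]
Total faults: 5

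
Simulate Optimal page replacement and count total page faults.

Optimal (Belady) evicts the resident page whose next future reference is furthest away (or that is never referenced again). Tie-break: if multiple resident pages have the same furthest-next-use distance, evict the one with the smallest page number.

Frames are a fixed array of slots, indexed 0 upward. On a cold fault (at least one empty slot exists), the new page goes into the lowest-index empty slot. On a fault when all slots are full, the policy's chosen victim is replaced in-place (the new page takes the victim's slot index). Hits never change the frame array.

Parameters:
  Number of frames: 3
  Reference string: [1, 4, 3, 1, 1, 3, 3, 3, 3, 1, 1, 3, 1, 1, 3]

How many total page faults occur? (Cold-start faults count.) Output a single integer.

Answer: 3

Derivation:
Step 0: ref 1 → FAULT, frames=[1,-,-]
Step 1: ref 4 → FAULT, frames=[1,4,-]
Step 2: ref 3 → FAULT, frames=[1,4,3]
Step 3: ref 1 → HIT, frames=[1,4,3]
Step 4: ref 1 → HIT, frames=[1,4,3]
Step 5: ref 3 → HIT, frames=[1,4,3]
Step 6: ref 3 → HIT, frames=[1,4,3]
Step 7: ref 3 → HIT, frames=[1,4,3]
Step 8: ref 3 → HIT, frames=[1,4,3]
Step 9: ref 1 → HIT, frames=[1,4,3]
Step 10: ref 1 → HIT, frames=[1,4,3]
Step 11: ref 3 → HIT, frames=[1,4,3]
Step 12: ref 1 → HIT, frames=[1,4,3]
Step 13: ref 1 → HIT, frames=[1,4,3]
Step 14: ref 3 → HIT, frames=[1,4,3]
Total faults: 3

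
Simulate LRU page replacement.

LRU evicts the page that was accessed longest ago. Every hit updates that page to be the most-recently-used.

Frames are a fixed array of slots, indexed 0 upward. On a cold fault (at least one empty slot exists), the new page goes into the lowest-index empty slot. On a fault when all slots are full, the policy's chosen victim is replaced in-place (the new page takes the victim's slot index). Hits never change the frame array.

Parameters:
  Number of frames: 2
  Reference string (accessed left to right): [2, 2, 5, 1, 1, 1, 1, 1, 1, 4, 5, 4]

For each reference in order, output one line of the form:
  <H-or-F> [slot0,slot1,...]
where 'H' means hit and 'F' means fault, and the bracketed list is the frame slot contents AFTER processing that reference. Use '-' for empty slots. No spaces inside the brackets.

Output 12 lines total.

F [2,-]
H [2,-]
F [2,5]
F [1,5]
H [1,5]
H [1,5]
H [1,5]
H [1,5]
H [1,5]
F [1,4]
F [5,4]
H [5,4]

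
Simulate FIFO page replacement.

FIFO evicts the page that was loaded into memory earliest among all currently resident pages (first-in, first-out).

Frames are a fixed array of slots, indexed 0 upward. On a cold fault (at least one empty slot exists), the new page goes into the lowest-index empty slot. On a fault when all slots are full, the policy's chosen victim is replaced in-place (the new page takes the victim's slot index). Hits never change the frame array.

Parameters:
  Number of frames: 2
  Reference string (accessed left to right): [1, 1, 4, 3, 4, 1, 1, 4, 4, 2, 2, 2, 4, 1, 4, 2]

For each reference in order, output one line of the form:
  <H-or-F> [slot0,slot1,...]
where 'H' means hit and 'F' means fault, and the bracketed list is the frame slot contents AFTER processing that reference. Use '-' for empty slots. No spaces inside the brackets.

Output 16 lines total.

F [1,-]
H [1,-]
F [1,4]
F [3,4]
H [3,4]
F [3,1]
H [3,1]
F [4,1]
H [4,1]
F [4,2]
H [4,2]
H [4,2]
H [4,2]
F [1,2]
F [1,4]
F [2,4]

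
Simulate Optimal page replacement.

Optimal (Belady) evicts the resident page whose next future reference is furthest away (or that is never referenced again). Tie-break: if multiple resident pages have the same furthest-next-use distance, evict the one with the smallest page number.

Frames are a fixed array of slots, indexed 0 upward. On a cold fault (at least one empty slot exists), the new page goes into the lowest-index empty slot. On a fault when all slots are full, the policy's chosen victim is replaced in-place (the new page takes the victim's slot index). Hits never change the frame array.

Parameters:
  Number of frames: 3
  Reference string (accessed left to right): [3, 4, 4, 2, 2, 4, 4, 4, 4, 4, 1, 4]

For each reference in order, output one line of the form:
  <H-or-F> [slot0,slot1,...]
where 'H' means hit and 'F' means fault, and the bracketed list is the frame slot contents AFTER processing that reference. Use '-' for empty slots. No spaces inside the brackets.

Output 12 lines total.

F [3,-,-]
F [3,4,-]
H [3,4,-]
F [3,4,2]
H [3,4,2]
H [3,4,2]
H [3,4,2]
H [3,4,2]
H [3,4,2]
H [3,4,2]
F [3,4,1]
H [3,4,1]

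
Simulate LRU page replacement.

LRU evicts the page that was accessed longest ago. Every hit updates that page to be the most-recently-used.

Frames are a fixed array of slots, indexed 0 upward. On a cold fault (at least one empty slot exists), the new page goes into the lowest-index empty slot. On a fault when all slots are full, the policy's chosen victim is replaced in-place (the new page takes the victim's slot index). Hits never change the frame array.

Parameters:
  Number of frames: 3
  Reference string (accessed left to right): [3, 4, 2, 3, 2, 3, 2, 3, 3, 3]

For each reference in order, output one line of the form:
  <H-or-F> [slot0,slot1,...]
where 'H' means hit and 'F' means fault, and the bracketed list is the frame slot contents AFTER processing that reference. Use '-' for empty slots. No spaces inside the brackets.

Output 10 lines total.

F [3,-,-]
F [3,4,-]
F [3,4,2]
H [3,4,2]
H [3,4,2]
H [3,4,2]
H [3,4,2]
H [3,4,2]
H [3,4,2]
H [3,4,2]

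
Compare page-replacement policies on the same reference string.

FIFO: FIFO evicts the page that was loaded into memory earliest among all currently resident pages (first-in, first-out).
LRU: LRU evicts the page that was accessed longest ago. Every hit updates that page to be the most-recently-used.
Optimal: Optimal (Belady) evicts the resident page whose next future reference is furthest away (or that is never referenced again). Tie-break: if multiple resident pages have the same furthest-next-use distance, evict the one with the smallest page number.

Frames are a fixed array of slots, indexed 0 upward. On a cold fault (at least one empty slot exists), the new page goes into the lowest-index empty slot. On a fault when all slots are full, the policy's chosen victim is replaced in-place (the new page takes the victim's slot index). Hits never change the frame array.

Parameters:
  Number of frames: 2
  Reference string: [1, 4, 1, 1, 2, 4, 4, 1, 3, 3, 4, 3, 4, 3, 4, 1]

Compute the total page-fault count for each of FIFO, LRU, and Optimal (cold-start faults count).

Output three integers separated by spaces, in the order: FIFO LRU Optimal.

Answer: 7 8 6

Derivation:
--- FIFO ---
  step 0: ref 1 -> FAULT, frames=[1,-] (faults so far: 1)
  step 1: ref 4 -> FAULT, frames=[1,4] (faults so far: 2)
  step 2: ref 1 -> HIT, frames=[1,4] (faults so far: 2)
  step 3: ref 1 -> HIT, frames=[1,4] (faults so far: 2)
  step 4: ref 2 -> FAULT, evict 1, frames=[2,4] (faults so far: 3)
  step 5: ref 4 -> HIT, frames=[2,4] (faults so far: 3)
  step 6: ref 4 -> HIT, frames=[2,4] (faults so far: 3)
  step 7: ref 1 -> FAULT, evict 4, frames=[2,1] (faults so far: 4)
  step 8: ref 3 -> FAULT, evict 2, frames=[3,1] (faults so far: 5)
  step 9: ref 3 -> HIT, frames=[3,1] (faults so far: 5)
  step 10: ref 4 -> FAULT, evict 1, frames=[3,4] (faults so far: 6)
  step 11: ref 3 -> HIT, frames=[3,4] (faults so far: 6)
  step 12: ref 4 -> HIT, frames=[3,4] (faults so far: 6)
  step 13: ref 3 -> HIT, frames=[3,4] (faults so far: 6)
  step 14: ref 4 -> HIT, frames=[3,4] (faults so far: 6)
  step 15: ref 1 -> FAULT, evict 3, frames=[1,4] (faults so far: 7)
  FIFO total faults: 7
--- LRU ---
  step 0: ref 1 -> FAULT, frames=[1,-] (faults so far: 1)
  step 1: ref 4 -> FAULT, frames=[1,4] (faults so far: 2)
  step 2: ref 1 -> HIT, frames=[1,4] (faults so far: 2)
  step 3: ref 1 -> HIT, frames=[1,4] (faults so far: 2)
  step 4: ref 2 -> FAULT, evict 4, frames=[1,2] (faults so far: 3)
  step 5: ref 4 -> FAULT, evict 1, frames=[4,2] (faults so far: 4)
  step 6: ref 4 -> HIT, frames=[4,2] (faults so far: 4)
  step 7: ref 1 -> FAULT, evict 2, frames=[4,1] (faults so far: 5)
  step 8: ref 3 -> FAULT, evict 4, frames=[3,1] (faults so far: 6)
  step 9: ref 3 -> HIT, frames=[3,1] (faults so far: 6)
  step 10: ref 4 -> FAULT, evict 1, frames=[3,4] (faults so far: 7)
  step 11: ref 3 -> HIT, frames=[3,4] (faults so far: 7)
  step 12: ref 4 -> HIT, frames=[3,4] (faults so far: 7)
  step 13: ref 3 -> HIT, frames=[3,4] (faults so far: 7)
  step 14: ref 4 -> HIT, frames=[3,4] (faults so far: 7)
  step 15: ref 1 -> FAULT, evict 3, frames=[1,4] (faults so far: 8)
  LRU total faults: 8
--- Optimal ---
  step 0: ref 1 -> FAULT, frames=[1,-] (faults so far: 1)
  step 1: ref 4 -> FAULT, frames=[1,4] (faults so far: 2)
  step 2: ref 1 -> HIT, frames=[1,4] (faults so far: 2)
  step 3: ref 1 -> HIT, frames=[1,4] (faults so far: 2)
  step 4: ref 2 -> FAULT, evict 1, frames=[2,4] (faults so far: 3)
  step 5: ref 4 -> HIT, frames=[2,4] (faults so far: 3)
  step 6: ref 4 -> HIT, frames=[2,4] (faults so far: 3)
  step 7: ref 1 -> FAULT, evict 2, frames=[1,4] (faults so far: 4)
  step 8: ref 3 -> FAULT, evict 1, frames=[3,4] (faults so far: 5)
  step 9: ref 3 -> HIT, frames=[3,4] (faults so far: 5)
  step 10: ref 4 -> HIT, frames=[3,4] (faults so far: 5)
  step 11: ref 3 -> HIT, frames=[3,4] (faults so far: 5)
  step 12: ref 4 -> HIT, frames=[3,4] (faults so far: 5)
  step 13: ref 3 -> HIT, frames=[3,4] (faults so far: 5)
  step 14: ref 4 -> HIT, frames=[3,4] (faults so far: 5)
  step 15: ref 1 -> FAULT, evict 3, frames=[1,4] (faults so far: 6)
  Optimal total faults: 6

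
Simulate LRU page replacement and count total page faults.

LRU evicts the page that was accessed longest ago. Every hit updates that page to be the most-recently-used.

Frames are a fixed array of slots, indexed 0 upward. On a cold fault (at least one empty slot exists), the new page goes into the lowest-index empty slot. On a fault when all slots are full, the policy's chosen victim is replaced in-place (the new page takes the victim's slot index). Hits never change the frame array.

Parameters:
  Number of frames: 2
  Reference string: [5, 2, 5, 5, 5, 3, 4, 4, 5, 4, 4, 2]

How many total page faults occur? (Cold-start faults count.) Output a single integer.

Step 0: ref 5 → FAULT, frames=[5,-]
Step 1: ref 2 → FAULT, frames=[5,2]
Step 2: ref 5 → HIT, frames=[5,2]
Step 3: ref 5 → HIT, frames=[5,2]
Step 4: ref 5 → HIT, frames=[5,2]
Step 5: ref 3 → FAULT (evict 2), frames=[5,3]
Step 6: ref 4 → FAULT (evict 5), frames=[4,3]
Step 7: ref 4 → HIT, frames=[4,3]
Step 8: ref 5 → FAULT (evict 3), frames=[4,5]
Step 9: ref 4 → HIT, frames=[4,5]
Step 10: ref 4 → HIT, frames=[4,5]
Step 11: ref 2 → FAULT (evict 5), frames=[4,2]
Total faults: 6

Answer: 6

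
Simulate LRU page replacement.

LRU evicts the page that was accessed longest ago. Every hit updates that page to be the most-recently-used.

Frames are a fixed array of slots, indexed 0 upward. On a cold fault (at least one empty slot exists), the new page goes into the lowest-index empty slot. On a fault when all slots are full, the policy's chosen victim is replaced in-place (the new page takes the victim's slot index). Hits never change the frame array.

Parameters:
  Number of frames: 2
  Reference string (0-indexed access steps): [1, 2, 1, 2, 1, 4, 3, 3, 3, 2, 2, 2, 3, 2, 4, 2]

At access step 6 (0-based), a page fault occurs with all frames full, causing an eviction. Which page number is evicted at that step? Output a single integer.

Answer: 1

Derivation:
Step 0: ref 1 -> FAULT, frames=[1,-]
Step 1: ref 2 -> FAULT, frames=[1,2]
Step 2: ref 1 -> HIT, frames=[1,2]
Step 3: ref 2 -> HIT, frames=[1,2]
Step 4: ref 1 -> HIT, frames=[1,2]
Step 5: ref 4 -> FAULT, evict 2, frames=[1,4]
Step 6: ref 3 -> FAULT, evict 1, frames=[3,4]
At step 6: evicted page 1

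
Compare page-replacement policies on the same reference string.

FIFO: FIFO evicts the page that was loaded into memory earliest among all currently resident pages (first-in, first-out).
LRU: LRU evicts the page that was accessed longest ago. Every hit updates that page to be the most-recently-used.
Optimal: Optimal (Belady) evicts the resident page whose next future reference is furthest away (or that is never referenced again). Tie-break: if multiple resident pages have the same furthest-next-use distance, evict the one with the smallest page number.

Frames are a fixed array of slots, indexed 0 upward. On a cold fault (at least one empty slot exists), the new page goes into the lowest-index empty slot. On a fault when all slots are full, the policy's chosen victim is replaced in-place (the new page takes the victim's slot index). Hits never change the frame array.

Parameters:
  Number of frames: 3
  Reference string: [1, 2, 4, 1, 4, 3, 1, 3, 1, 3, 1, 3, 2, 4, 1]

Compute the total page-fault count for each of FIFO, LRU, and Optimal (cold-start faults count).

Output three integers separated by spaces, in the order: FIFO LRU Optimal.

--- FIFO ---
  step 0: ref 1 -> FAULT, frames=[1,-,-] (faults so far: 1)
  step 1: ref 2 -> FAULT, frames=[1,2,-] (faults so far: 2)
  step 2: ref 4 -> FAULT, frames=[1,2,4] (faults so far: 3)
  step 3: ref 1 -> HIT, frames=[1,2,4] (faults so far: 3)
  step 4: ref 4 -> HIT, frames=[1,2,4] (faults so far: 3)
  step 5: ref 3 -> FAULT, evict 1, frames=[3,2,4] (faults so far: 4)
  step 6: ref 1 -> FAULT, evict 2, frames=[3,1,4] (faults so far: 5)
  step 7: ref 3 -> HIT, frames=[3,1,4] (faults so far: 5)
  step 8: ref 1 -> HIT, frames=[3,1,4] (faults so far: 5)
  step 9: ref 3 -> HIT, frames=[3,1,4] (faults so far: 5)
  step 10: ref 1 -> HIT, frames=[3,1,4] (faults so far: 5)
  step 11: ref 3 -> HIT, frames=[3,1,4] (faults so far: 5)
  step 12: ref 2 -> FAULT, evict 4, frames=[3,1,2] (faults so far: 6)
  step 13: ref 4 -> FAULT, evict 3, frames=[4,1,2] (faults so far: 7)
  step 14: ref 1 -> HIT, frames=[4,1,2] (faults so far: 7)
  FIFO total faults: 7
--- LRU ---
  step 0: ref 1 -> FAULT, frames=[1,-,-] (faults so far: 1)
  step 1: ref 2 -> FAULT, frames=[1,2,-] (faults so far: 2)
  step 2: ref 4 -> FAULT, frames=[1,2,4] (faults so far: 3)
  step 3: ref 1 -> HIT, frames=[1,2,4] (faults so far: 3)
  step 4: ref 4 -> HIT, frames=[1,2,4] (faults so far: 3)
  step 5: ref 3 -> FAULT, evict 2, frames=[1,3,4] (faults so far: 4)
  step 6: ref 1 -> HIT, frames=[1,3,4] (faults so far: 4)
  step 7: ref 3 -> HIT, frames=[1,3,4] (faults so far: 4)
  step 8: ref 1 -> HIT, frames=[1,3,4] (faults so far: 4)
  step 9: ref 3 -> HIT, frames=[1,3,4] (faults so far: 4)
  step 10: ref 1 -> HIT, frames=[1,3,4] (faults so far: 4)
  step 11: ref 3 -> HIT, frames=[1,3,4] (faults so far: 4)
  step 12: ref 2 -> FAULT, evict 4, frames=[1,3,2] (faults so far: 5)
  step 13: ref 4 -> FAULT, evict 1, frames=[4,3,2] (faults so far: 6)
  step 14: ref 1 -> FAULT, evict 3, frames=[4,1,2] (faults so far: 7)
  LRU total faults: 7
--- Optimal ---
  step 0: ref 1 -> FAULT, frames=[1,-,-] (faults so far: 1)
  step 1: ref 2 -> FAULT, frames=[1,2,-] (faults so far: 2)
  step 2: ref 4 -> FAULT, frames=[1,2,4] (faults so far: 3)
  step 3: ref 1 -> HIT, frames=[1,2,4] (faults so far: 3)
  step 4: ref 4 -> HIT, frames=[1,2,4] (faults so far: 3)
  step 5: ref 3 -> FAULT, evict 4, frames=[1,2,3] (faults so far: 4)
  step 6: ref 1 -> HIT, frames=[1,2,3] (faults so far: 4)
  step 7: ref 3 -> HIT, frames=[1,2,3] (faults so far: 4)
  step 8: ref 1 -> HIT, frames=[1,2,3] (faults so far: 4)
  step 9: ref 3 -> HIT, frames=[1,2,3] (faults so far: 4)
  step 10: ref 1 -> HIT, frames=[1,2,3] (faults so far: 4)
  step 11: ref 3 -> HIT, frames=[1,2,3] (faults so far: 4)
  step 12: ref 2 -> HIT, frames=[1,2,3] (faults so far: 4)
  step 13: ref 4 -> FAULT, evict 2, frames=[1,4,3] (faults so far: 5)
  step 14: ref 1 -> HIT, frames=[1,4,3] (faults so far: 5)
  Optimal total faults: 5

Answer: 7 7 5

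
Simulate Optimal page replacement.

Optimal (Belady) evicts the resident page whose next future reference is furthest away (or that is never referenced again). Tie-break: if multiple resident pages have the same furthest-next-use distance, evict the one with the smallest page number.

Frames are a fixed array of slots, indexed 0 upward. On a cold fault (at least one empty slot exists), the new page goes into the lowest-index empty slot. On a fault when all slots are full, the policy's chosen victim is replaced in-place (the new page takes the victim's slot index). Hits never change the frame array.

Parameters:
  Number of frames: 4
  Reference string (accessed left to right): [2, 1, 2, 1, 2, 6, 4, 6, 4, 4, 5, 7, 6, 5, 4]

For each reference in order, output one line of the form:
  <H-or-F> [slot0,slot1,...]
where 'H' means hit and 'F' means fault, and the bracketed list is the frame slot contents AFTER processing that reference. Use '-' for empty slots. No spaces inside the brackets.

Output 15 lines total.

F [2,-,-,-]
F [2,1,-,-]
H [2,1,-,-]
H [2,1,-,-]
H [2,1,-,-]
F [2,1,6,-]
F [2,1,6,4]
H [2,1,6,4]
H [2,1,6,4]
H [2,1,6,4]
F [2,5,6,4]
F [7,5,6,4]
H [7,5,6,4]
H [7,5,6,4]
H [7,5,6,4]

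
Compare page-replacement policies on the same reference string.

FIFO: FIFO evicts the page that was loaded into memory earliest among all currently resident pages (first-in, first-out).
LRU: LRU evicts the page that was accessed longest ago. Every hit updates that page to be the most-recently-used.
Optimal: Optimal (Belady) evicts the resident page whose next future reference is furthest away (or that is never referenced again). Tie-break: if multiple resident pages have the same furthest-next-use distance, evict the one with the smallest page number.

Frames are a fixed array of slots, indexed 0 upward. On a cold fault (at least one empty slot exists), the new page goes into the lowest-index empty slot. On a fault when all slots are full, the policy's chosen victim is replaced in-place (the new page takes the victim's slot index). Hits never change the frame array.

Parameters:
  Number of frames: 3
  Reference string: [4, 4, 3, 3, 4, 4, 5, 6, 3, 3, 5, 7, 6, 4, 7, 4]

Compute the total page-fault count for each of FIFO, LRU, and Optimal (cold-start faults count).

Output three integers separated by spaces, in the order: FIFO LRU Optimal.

Answer: 6 8 6

Derivation:
--- FIFO ---
  step 0: ref 4 -> FAULT, frames=[4,-,-] (faults so far: 1)
  step 1: ref 4 -> HIT, frames=[4,-,-] (faults so far: 1)
  step 2: ref 3 -> FAULT, frames=[4,3,-] (faults so far: 2)
  step 3: ref 3 -> HIT, frames=[4,3,-] (faults so far: 2)
  step 4: ref 4 -> HIT, frames=[4,3,-] (faults so far: 2)
  step 5: ref 4 -> HIT, frames=[4,3,-] (faults so far: 2)
  step 6: ref 5 -> FAULT, frames=[4,3,5] (faults so far: 3)
  step 7: ref 6 -> FAULT, evict 4, frames=[6,3,5] (faults so far: 4)
  step 8: ref 3 -> HIT, frames=[6,3,5] (faults so far: 4)
  step 9: ref 3 -> HIT, frames=[6,3,5] (faults so far: 4)
  step 10: ref 5 -> HIT, frames=[6,3,5] (faults so far: 4)
  step 11: ref 7 -> FAULT, evict 3, frames=[6,7,5] (faults so far: 5)
  step 12: ref 6 -> HIT, frames=[6,7,5] (faults so far: 5)
  step 13: ref 4 -> FAULT, evict 5, frames=[6,7,4] (faults so far: 6)
  step 14: ref 7 -> HIT, frames=[6,7,4] (faults so far: 6)
  step 15: ref 4 -> HIT, frames=[6,7,4] (faults so far: 6)
  FIFO total faults: 6
--- LRU ---
  step 0: ref 4 -> FAULT, frames=[4,-,-] (faults so far: 1)
  step 1: ref 4 -> HIT, frames=[4,-,-] (faults so far: 1)
  step 2: ref 3 -> FAULT, frames=[4,3,-] (faults so far: 2)
  step 3: ref 3 -> HIT, frames=[4,3,-] (faults so far: 2)
  step 4: ref 4 -> HIT, frames=[4,3,-] (faults so far: 2)
  step 5: ref 4 -> HIT, frames=[4,3,-] (faults so far: 2)
  step 6: ref 5 -> FAULT, frames=[4,3,5] (faults so far: 3)
  step 7: ref 6 -> FAULT, evict 3, frames=[4,6,5] (faults so far: 4)
  step 8: ref 3 -> FAULT, evict 4, frames=[3,6,5] (faults so far: 5)
  step 9: ref 3 -> HIT, frames=[3,6,5] (faults so far: 5)
  step 10: ref 5 -> HIT, frames=[3,6,5] (faults so far: 5)
  step 11: ref 7 -> FAULT, evict 6, frames=[3,7,5] (faults so far: 6)
  step 12: ref 6 -> FAULT, evict 3, frames=[6,7,5] (faults so far: 7)
  step 13: ref 4 -> FAULT, evict 5, frames=[6,7,4] (faults so far: 8)
  step 14: ref 7 -> HIT, frames=[6,7,4] (faults so far: 8)
  step 15: ref 4 -> HIT, frames=[6,7,4] (faults so far: 8)
  LRU total faults: 8
--- Optimal ---
  step 0: ref 4 -> FAULT, frames=[4,-,-] (faults so far: 1)
  step 1: ref 4 -> HIT, frames=[4,-,-] (faults so far: 1)
  step 2: ref 3 -> FAULT, frames=[4,3,-] (faults so far: 2)
  step 3: ref 3 -> HIT, frames=[4,3,-] (faults so far: 2)
  step 4: ref 4 -> HIT, frames=[4,3,-] (faults so far: 2)
  step 5: ref 4 -> HIT, frames=[4,3,-] (faults so far: 2)
  step 6: ref 5 -> FAULT, frames=[4,3,5] (faults so far: 3)
  step 7: ref 6 -> FAULT, evict 4, frames=[6,3,5] (faults so far: 4)
  step 8: ref 3 -> HIT, frames=[6,3,5] (faults so far: 4)
  step 9: ref 3 -> HIT, frames=[6,3,5] (faults so far: 4)
  step 10: ref 5 -> HIT, frames=[6,3,5] (faults so far: 4)
  step 11: ref 7 -> FAULT, evict 3, frames=[6,7,5] (faults so far: 5)
  step 12: ref 6 -> HIT, frames=[6,7,5] (faults so far: 5)
  step 13: ref 4 -> FAULT, evict 5, frames=[6,7,4] (faults so far: 6)
  step 14: ref 7 -> HIT, frames=[6,7,4] (faults so far: 6)
  step 15: ref 4 -> HIT, frames=[6,7,4] (faults so far: 6)
  Optimal total faults: 6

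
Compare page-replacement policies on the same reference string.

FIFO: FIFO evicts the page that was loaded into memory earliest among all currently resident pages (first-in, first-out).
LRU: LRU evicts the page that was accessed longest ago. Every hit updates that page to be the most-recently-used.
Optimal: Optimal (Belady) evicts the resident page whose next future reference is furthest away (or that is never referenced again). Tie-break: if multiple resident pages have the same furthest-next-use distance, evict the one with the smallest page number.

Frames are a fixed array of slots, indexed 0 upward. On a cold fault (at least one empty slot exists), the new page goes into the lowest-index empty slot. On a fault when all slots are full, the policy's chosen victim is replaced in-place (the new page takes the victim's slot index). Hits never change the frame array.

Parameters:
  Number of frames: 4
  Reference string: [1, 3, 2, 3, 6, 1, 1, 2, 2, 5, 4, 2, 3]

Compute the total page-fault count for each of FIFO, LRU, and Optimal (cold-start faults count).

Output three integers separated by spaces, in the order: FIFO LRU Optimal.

--- FIFO ---
  step 0: ref 1 -> FAULT, frames=[1,-,-,-] (faults so far: 1)
  step 1: ref 3 -> FAULT, frames=[1,3,-,-] (faults so far: 2)
  step 2: ref 2 -> FAULT, frames=[1,3,2,-] (faults so far: 3)
  step 3: ref 3 -> HIT, frames=[1,3,2,-] (faults so far: 3)
  step 4: ref 6 -> FAULT, frames=[1,3,2,6] (faults so far: 4)
  step 5: ref 1 -> HIT, frames=[1,3,2,6] (faults so far: 4)
  step 6: ref 1 -> HIT, frames=[1,3,2,6] (faults so far: 4)
  step 7: ref 2 -> HIT, frames=[1,3,2,6] (faults so far: 4)
  step 8: ref 2 -> HIT, frames=[1,3,2,6] (faults so far: 4)
  step 9: ref 5 -> FAULT, evict 1, frames=[5,3,2,6] (faults so far: 5)
  step 10: ref 4 -> FAULT, evict 3, frames=[5,4,2,6] (faults so far: 6)
  step 11: ref 2 -> HIT, frames=[5,4,2,6] (faults so far: 6)
  step 12: ref 3 -> FAULT, evict 2, frames=[5,4,3,6] (faults so far: 7)
  FIFO total faults: 7
--- LRU ---
  step 0: ref 1 -> FAULT, frames=[1,-,-,-] (faults so far: 1)
  step 1: ref 3 -> FAULT, frames=[1,3,-,-] (faults so far: 2)
  step 2: ref 2 -> FAULT, frames=[1,3,2,-] (faults so far: 3)
  step 3: ref 3 -> HIT, frames=[1,3,2,-] (faults so far: 3)
  step 4: ref 6 -> FAULT, frames=[1,3,2,6] (faults so far: 4)
  step 5: ref 1 -> HIT, frames=[1,3,2,6] (faults so far: 4)
  step 6: ref 1 -> HIT, frames=[1,3,2,6] (faults so far: 4)
  step 7: ref 2 -> HIT, frames=[1,3,2,6] (faults so far: 4)
  step 8: ref 2 -> HIT, frames=[1,3,2,6] (faults so far: 4)
  step 9: ref 5 -> FAULT, evict 3, frames=[1,5,2,6] (faults so far: 5)
  step 10: ref 4 -> FAULT, evict 6, frames=[1,5,2,4] (faults so far: 6)
  step 11: ref 2 -> HIT, frames=[1,5,2,4] (faults so far: 6)
  step 12: ref 3 -> FAULT, evict 1, frames=[3,5,2,4] (faults so far: 7)
  LRU total faults: 7
--- Optimal ---
  step 0: ref 1 -> FAULT, frames=[1,-,-,-] (faults so far: 1)
  step 1: ref 3 -> FAULT, frames=[1,3,-,-] (faults so far: 2)
  step 2: ref 2 -> FAULT, frames=[1,3,2,-] (faults so far: 3)
  step 3: ref 3 -> HIT, frames=[1,3,2,-] (faults so far: 3)
  step 4: ref 6 -> FAULT, frames=[1,3,2,6] (faults so far: 4)
  step 5: ref 1 -> HIT, frames=[1,3,2,6] (faults so far: 4)
  step 6: ref 1 -> HIT, frames=[1,3,2,6] (faults so far: 4)
  step 7: ref 2 -> HIT, frames=[1,3,2,6] (faults so far: 4)
  step 8: ref 2 -> HIT, frames=[1,3,2,6] (faults so far: 4)
  step 9: ref 5 -> FAULT, evict 1, frames=[5,3,2,6] (faults so far: 5)
  step 10: ref 4 -> FAULT, evict 5, frames=[4,3,2,6] (faults so far: 6)
  step 11: ref 2 -> HIT, frames=[4,3,2,6] (faults so far: 6)
  step 12: ref 3 -> HIT, frames=[4,3,2,6] (faults so far: 6)
  Optimal total faults: 6

Answer: 7 7 6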